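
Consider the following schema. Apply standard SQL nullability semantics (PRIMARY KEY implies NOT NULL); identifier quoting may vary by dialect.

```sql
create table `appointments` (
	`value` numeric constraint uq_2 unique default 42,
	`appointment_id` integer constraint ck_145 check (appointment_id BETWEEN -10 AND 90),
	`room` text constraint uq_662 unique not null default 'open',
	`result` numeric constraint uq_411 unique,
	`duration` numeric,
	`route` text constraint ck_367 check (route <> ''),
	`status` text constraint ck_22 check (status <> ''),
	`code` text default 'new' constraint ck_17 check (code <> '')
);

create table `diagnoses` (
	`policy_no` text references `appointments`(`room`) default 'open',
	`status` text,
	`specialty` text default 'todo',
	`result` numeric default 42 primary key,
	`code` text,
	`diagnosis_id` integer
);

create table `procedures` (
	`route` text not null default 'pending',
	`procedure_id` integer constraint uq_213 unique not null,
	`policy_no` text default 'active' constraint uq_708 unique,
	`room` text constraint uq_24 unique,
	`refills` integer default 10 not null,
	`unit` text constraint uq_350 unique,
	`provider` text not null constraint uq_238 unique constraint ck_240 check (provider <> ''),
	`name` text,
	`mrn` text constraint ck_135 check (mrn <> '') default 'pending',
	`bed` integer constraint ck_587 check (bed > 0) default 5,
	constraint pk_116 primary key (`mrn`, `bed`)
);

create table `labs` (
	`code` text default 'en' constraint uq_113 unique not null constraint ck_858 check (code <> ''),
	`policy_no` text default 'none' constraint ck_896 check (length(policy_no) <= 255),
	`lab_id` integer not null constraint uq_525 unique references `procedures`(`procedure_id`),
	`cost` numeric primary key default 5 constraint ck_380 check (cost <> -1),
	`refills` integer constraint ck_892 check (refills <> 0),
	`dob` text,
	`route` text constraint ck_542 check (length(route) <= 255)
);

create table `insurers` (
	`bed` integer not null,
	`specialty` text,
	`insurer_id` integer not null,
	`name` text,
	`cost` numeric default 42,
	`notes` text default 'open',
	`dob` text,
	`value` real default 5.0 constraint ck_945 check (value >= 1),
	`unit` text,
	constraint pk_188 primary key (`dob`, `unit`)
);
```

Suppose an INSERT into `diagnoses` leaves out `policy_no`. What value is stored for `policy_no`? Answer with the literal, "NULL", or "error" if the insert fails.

policy_no has an explicit DEFAULT 'open'.
When the column is omitted from an INSERT, that default is used.

'open'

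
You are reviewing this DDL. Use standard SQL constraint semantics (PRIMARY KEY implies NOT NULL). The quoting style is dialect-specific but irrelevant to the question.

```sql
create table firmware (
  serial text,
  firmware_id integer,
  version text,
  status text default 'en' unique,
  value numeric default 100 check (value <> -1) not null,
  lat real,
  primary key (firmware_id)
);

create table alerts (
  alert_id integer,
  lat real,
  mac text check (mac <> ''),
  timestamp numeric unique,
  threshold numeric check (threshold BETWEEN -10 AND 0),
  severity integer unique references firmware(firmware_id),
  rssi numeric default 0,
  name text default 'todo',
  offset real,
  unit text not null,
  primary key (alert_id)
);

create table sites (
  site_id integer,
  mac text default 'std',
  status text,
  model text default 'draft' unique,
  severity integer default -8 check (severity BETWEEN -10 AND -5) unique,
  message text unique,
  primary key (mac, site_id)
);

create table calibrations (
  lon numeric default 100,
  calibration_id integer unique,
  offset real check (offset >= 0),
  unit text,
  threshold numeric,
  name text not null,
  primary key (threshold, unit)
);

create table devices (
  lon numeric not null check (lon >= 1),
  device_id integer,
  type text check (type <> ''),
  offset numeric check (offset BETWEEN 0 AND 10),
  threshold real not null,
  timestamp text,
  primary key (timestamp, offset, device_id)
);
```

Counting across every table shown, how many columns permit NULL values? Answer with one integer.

firmware: 4 nullable (serial, version, status, lat — PK (firmware_id) and explicit NOT NULL columns excluded).
alerts: 8 nullable (lat, mac, timestamp, threshold, severity, rssi, name, offset — PK (alert_id) and explicit NOT NULL columns excluded).
sites: 4 nullable (status, model, severity, message — PK (mac, site_id) and explicit NOT NULL columns excluded).
calibrations: 3 nullable (lon, calibration_id, offset — PK (threshold, unit) and explicit NOT NULL columns excluded).
devices: 1 nullable (type — PK (timestamp, offset, device_id) and explicit NOT NULL columns excluded).
Total: 4 + 8 + 4 + 3 + 1 = 20.

20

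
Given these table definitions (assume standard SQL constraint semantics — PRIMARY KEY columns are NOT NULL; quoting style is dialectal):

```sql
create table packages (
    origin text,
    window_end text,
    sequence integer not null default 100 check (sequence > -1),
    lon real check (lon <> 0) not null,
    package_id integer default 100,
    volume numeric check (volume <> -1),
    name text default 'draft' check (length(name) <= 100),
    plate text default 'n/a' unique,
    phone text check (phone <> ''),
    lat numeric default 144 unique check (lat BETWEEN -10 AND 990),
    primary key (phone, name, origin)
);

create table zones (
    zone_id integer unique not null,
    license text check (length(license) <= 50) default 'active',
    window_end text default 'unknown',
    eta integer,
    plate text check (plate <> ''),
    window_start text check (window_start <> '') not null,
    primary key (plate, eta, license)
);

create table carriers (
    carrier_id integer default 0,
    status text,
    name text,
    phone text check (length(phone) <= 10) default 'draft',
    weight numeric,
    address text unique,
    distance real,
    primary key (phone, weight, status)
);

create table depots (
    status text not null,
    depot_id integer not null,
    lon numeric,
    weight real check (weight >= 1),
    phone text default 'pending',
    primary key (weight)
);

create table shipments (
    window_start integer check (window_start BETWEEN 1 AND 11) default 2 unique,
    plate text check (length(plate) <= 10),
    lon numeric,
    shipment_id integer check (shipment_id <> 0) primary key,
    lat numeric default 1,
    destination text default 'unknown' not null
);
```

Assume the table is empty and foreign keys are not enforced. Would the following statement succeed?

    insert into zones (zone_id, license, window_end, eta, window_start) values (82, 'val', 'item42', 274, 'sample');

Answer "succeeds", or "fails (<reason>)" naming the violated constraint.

plate is omitted from the column list and has no DEFAULT, so it would receive NULL.
But plate is part of the PRIMARY KEY (implied NOT NULL).

fails (NOT NULL on plate)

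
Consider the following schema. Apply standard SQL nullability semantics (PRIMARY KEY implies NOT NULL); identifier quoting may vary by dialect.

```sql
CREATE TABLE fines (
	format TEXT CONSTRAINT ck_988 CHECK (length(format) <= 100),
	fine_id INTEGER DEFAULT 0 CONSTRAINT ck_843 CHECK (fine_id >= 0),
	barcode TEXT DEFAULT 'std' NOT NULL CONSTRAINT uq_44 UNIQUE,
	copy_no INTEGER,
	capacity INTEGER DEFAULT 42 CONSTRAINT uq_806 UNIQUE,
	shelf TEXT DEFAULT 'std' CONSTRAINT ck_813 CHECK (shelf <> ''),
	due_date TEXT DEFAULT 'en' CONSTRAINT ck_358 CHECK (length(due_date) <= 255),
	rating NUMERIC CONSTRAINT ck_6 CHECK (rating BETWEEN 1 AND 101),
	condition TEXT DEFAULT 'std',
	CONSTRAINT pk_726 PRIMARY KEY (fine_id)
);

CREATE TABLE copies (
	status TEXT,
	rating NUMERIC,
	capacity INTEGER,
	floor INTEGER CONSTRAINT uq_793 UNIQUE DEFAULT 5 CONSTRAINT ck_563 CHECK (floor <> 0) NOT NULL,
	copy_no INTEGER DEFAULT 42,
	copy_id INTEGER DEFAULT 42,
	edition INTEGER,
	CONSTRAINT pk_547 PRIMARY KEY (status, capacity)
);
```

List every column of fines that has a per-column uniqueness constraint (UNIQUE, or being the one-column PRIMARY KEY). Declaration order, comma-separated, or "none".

- format: no UNIQUE or single-column PK constraint.
- fine_id: single-column PRIMARY KEY → unique.
- barcode: declared UNIQUE → unique.
- copy_no: no UNIQUE or single-column PK constraint.
- capacity: declared UNIQUE → unique.
- shelf: no UNIQUE or single-column PK constraint.
- due_date: no UNIQUE or single-column PK constraint.
- rating: no UNIQUE or single-column PK constraint.
- condition: no UNIQUE or single-column PK constraint.

fine_id, barcode, capacity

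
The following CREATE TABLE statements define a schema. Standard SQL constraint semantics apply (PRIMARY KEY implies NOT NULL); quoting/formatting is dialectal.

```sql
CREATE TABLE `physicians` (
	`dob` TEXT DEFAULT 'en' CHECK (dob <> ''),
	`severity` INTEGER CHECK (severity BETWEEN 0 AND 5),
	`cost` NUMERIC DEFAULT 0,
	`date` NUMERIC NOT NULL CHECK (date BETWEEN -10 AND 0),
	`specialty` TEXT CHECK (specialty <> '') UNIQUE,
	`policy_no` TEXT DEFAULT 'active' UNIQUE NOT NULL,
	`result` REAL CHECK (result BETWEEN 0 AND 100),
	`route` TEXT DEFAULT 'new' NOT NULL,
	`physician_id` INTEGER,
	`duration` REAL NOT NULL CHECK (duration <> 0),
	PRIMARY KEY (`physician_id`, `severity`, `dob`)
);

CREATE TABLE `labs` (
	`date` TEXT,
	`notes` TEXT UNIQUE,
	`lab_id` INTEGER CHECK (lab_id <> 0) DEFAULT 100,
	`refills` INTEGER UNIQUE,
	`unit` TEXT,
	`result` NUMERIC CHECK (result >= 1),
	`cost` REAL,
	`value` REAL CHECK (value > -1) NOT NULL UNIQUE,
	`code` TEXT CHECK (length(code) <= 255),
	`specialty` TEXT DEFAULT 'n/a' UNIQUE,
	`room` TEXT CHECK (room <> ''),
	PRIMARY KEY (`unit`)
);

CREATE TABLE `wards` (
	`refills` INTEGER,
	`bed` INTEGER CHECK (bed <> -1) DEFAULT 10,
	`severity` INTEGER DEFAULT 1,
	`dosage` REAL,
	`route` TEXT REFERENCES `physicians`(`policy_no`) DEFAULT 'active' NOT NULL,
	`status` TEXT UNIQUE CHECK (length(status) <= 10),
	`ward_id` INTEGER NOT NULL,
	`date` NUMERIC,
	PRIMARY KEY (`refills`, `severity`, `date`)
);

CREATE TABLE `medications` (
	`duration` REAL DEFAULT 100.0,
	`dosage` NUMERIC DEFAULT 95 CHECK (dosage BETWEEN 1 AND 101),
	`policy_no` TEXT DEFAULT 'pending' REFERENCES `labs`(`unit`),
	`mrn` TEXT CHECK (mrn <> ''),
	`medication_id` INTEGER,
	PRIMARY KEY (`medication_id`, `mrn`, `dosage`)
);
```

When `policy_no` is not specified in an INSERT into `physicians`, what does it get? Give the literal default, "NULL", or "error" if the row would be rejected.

'active'

policy_no has an explicit DEFAULT 'active'.
When the column is omitted from an INSERT, that default is used.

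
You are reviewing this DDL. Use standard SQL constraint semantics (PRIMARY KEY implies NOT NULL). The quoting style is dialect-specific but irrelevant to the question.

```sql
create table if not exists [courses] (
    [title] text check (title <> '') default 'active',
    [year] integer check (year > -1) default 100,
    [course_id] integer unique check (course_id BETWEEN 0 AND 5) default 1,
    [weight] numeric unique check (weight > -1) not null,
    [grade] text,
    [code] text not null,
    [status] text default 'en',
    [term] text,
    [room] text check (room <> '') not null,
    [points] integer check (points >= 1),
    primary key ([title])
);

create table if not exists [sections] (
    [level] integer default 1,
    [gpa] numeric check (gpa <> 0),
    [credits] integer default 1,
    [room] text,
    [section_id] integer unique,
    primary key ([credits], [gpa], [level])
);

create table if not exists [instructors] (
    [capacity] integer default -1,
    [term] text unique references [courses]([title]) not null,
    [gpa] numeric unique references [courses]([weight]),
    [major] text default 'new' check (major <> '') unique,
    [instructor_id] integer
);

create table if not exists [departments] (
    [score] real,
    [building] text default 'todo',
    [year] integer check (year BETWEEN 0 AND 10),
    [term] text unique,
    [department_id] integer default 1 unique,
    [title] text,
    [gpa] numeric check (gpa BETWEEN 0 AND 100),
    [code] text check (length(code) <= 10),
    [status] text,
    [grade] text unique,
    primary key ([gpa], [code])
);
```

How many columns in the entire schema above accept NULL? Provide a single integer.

courses: 6 nullable (year, course_id, grade, status, term, points — PK (title) and explicit NOT NULL columns excluded).
sections: 2 nullable (room, section_id — PK (credits, gpa, level) and explicit NOT NULL columns excluded).
instructors: 4 nullable (capacity, gpa, major, instructor_id — PK none and explicit NOT NULL columns excluded).
departments: 8 nullable (score, building, year, term, department_id, title, status, grade — PK (gpa, code) and explicit NOT NULL columns excluded).
Total: 6 + 2 + 4 + 8 = 20.

20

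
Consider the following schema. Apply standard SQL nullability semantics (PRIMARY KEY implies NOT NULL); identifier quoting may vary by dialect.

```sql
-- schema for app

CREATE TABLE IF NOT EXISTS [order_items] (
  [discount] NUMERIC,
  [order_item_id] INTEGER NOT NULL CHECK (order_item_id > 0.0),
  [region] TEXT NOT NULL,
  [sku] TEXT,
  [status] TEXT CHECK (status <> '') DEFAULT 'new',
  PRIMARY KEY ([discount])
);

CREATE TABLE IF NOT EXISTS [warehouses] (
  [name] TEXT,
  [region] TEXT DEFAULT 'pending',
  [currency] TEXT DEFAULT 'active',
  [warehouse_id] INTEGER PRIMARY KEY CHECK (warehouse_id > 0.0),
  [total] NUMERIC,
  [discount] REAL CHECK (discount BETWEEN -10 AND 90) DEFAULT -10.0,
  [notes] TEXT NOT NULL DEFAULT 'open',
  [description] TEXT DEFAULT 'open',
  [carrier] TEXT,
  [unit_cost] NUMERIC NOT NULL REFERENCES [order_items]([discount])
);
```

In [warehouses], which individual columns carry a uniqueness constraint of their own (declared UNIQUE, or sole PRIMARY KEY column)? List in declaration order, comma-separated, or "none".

- name: no UNIQUE or single-column PK constraint.
- region: no UNIQUE or single-column PK constraint.
- currency: no UNIQUE or single-column PK constraint.
- warehouse_id: single-column PRIMARY KEY → unique.
- total: no UNIQUE or single-column PK constraint.
- discount: no UNIQUE or single-column PK constraint.
- notes: no UNIQUE or single-column PK constraint.
- description: no UNIQUE or single-column PK constraint.
- carrier: no UNIQUE or single-column PK constraint.
- unit_cost: no UNIQUE or single-column PK constraint.

warehouse_id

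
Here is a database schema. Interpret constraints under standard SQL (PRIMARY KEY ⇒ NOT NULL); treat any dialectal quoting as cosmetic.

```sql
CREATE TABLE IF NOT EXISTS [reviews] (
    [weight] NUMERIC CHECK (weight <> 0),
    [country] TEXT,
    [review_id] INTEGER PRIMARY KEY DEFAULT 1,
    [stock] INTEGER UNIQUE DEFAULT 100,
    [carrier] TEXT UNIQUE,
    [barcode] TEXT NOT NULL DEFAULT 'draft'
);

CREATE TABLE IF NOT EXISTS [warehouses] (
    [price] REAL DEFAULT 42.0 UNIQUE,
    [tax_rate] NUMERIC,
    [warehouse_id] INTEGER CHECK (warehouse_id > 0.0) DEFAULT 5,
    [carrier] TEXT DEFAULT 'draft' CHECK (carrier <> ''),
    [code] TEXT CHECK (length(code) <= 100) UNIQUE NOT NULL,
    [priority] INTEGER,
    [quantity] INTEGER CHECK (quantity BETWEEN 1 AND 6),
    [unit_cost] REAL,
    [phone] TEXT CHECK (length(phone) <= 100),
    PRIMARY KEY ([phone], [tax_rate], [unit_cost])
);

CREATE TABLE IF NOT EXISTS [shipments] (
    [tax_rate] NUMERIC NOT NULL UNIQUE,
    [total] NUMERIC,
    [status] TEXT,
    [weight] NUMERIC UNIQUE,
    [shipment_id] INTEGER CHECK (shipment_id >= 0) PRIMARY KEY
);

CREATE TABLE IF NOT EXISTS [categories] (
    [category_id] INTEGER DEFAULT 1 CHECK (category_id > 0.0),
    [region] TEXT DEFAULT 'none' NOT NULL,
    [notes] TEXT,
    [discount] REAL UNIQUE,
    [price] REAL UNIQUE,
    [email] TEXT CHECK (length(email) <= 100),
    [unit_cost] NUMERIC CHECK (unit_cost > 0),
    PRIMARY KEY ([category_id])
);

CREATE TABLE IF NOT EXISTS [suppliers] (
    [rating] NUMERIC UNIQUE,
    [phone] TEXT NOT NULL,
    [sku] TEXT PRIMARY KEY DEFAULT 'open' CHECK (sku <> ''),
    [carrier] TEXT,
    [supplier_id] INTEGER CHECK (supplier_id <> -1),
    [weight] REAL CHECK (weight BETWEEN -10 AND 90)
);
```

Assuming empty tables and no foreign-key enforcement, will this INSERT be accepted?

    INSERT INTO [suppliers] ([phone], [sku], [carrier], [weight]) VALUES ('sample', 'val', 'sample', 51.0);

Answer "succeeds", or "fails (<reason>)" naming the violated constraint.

succeeds

NOT NULL columns: phone is supplied; sku is supplied.
CHECK constraints: 'val' satisfies (sku <> ''); 51.0 satisfies (weight BETWEEN -10 AND 90).
No constraint is violated.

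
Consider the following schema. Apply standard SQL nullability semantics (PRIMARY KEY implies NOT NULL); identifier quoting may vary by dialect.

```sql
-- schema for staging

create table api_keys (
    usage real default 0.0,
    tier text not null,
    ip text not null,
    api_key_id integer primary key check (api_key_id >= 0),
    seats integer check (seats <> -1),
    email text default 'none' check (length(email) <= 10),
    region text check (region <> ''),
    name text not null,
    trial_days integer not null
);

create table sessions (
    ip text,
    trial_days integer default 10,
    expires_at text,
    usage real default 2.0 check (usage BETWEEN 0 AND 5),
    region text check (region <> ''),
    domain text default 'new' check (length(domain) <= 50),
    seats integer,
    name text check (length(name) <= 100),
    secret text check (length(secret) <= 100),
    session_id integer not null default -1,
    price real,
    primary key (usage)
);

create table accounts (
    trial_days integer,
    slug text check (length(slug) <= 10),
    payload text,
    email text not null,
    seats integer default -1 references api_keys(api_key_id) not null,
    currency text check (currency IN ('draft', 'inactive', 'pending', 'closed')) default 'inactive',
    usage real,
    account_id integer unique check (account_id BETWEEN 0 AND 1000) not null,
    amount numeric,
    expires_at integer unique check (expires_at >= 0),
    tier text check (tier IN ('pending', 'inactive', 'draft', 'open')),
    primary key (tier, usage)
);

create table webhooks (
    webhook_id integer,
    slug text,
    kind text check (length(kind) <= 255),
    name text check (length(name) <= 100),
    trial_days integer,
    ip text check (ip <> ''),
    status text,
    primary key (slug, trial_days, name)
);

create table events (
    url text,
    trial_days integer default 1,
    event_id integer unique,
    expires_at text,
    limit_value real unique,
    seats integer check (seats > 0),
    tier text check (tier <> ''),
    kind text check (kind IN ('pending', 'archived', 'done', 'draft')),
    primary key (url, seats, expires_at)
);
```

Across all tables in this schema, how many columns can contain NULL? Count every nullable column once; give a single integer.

28

api_keys: 4 nullable (usage, seats, email, region — PK (api_key_id) and explicit NOT NULL columns excluded).
sessions: 9 nullable (ip, trial_days, expires_at, region, domain, seats, name, secret, price — PK (usage) and explicit NOT NULL columns excluded).
accounts: 6 nullable (trial_days, slug, payload, currency, amount, expires_at — PK (tier, usage) and explicit NOT NULL columns excluded).
webhooks: 4 nullable (webhook_id, kind, ip, status — PK (slug, trial_days, name) and explicit NOT NULL columns excluded).
events: 5 nullable (trial_days, event_id, limit_value, tier, kind — PK (url, seats, expires_at) and explicit NOT NULL columns excluded).
Total: 4 + 9 + 6 + 4 + 5 = 28.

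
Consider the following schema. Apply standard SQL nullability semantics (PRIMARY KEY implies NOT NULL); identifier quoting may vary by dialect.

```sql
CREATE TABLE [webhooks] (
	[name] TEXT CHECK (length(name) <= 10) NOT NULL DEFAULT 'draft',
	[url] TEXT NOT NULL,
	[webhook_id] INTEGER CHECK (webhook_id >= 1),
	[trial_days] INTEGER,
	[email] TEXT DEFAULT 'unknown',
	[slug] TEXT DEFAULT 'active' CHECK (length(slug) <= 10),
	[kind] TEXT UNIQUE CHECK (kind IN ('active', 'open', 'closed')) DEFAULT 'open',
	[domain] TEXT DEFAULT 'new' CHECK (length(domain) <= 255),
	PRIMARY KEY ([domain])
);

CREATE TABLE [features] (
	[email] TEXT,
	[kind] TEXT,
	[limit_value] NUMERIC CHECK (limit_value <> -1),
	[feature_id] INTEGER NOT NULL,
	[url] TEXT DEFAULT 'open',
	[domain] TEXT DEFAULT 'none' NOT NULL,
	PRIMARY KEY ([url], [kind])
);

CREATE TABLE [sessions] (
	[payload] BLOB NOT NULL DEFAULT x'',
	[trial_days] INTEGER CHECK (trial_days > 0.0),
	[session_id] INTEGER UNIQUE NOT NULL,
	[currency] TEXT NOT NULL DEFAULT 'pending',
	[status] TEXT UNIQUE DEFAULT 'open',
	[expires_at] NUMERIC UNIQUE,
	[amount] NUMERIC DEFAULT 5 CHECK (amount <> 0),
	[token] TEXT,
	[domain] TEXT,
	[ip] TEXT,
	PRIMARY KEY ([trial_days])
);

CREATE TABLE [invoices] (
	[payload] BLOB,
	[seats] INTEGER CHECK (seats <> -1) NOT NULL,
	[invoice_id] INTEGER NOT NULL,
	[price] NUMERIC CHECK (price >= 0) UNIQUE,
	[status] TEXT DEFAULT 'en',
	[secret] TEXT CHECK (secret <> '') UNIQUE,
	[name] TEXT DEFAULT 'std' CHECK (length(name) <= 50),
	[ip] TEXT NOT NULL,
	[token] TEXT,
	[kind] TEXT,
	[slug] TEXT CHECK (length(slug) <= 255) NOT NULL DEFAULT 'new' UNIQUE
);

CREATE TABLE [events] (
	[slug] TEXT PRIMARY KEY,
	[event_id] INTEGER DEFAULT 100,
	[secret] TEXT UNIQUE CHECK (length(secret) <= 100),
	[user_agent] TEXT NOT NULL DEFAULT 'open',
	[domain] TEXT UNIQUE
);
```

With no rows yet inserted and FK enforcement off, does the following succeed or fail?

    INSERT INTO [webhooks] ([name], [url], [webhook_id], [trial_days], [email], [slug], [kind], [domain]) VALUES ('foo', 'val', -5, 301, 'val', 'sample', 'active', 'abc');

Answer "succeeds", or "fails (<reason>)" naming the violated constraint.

The value -5 for webhook_id violates CHECK (webhook_id >= 1).

fails (CHECK on webhook_id)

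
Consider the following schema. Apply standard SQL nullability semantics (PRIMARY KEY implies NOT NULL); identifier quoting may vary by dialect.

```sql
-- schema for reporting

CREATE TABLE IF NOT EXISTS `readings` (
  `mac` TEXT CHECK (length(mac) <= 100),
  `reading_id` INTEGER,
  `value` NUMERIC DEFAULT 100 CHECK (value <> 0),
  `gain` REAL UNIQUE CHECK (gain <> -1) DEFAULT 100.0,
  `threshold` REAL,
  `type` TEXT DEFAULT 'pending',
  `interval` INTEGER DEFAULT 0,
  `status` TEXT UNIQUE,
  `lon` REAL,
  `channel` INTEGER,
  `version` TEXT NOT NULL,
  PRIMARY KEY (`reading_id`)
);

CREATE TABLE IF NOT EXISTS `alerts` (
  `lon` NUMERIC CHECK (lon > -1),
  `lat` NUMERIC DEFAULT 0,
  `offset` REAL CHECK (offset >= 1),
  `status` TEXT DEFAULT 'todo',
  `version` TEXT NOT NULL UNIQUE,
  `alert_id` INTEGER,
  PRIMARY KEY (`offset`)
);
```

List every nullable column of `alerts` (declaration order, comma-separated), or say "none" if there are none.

- lon: CHECK does not forbid NULL (a CHECK constraint passes when its expression is NULL) → nullable.
- lat: DEFAULT only fills an omitted column; an explicit NULL is still allowed → nullable.
- offset: part of the PRIMARY KEY, which implies NOT NULL → not nullable.
- status: DEFAULT only fills an omitted column; an explicit NULL is still allowed → nullable.
- version: declared NOT NULL → not nullable.
- alert_id: no NOT NULL constraint applies → nullable.

lon, lat, status, alert_id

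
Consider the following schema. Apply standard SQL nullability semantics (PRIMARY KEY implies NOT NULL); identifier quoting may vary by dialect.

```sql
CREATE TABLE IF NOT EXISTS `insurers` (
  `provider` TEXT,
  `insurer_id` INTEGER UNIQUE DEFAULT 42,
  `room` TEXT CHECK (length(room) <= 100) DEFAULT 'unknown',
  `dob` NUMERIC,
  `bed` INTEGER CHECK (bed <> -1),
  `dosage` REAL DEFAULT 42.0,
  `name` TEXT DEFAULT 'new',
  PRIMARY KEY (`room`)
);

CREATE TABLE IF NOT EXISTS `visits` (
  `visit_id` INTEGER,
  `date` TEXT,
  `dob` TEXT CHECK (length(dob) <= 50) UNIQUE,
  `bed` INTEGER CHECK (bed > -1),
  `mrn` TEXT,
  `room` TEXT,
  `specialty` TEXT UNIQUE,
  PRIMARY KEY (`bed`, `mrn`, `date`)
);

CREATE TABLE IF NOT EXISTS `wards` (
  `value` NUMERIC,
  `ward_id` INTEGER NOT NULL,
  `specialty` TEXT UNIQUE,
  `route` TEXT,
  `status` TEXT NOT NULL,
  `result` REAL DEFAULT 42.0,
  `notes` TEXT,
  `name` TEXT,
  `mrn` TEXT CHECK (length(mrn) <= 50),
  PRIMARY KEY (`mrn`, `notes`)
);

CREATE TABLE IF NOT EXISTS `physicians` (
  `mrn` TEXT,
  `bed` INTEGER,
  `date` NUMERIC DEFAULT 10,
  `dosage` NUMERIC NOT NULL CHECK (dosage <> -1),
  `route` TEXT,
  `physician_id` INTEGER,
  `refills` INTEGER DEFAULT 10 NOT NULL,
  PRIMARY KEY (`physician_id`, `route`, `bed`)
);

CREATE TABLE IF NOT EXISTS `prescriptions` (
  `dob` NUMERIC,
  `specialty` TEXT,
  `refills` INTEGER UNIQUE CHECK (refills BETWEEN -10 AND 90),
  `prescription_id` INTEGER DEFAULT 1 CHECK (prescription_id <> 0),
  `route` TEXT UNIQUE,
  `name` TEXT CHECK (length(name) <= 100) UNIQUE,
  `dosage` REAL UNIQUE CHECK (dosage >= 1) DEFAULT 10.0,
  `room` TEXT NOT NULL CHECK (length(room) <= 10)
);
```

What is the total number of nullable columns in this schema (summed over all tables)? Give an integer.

24

insurers: 6 nullable (provider, insurer_id, dob, bed, dosage, name — PK (room) and explicit NOT NULL columns excluded).
visits: 4 nullable (visit_id, dob, room, specialty — PK (bed, mrn, date) and explicit NOT NULL columns excluded).
wards: 5 nullable (value, specialty, route, result, name — PK (mrn, notes) and explicit NOT NULL columns excluded).
physicians: 2 nullable (mrn, date — PK (physician_id, route, bed) and explicit NOT NULL columns excluded).
prescriptions: 7 nullable (dob, specialty, refills, prescription_id, route, name, dosage — PK none and explicit NOT NULL columns excluded).
Total: 6 + 4 + 5 + 2 + 7 = 24.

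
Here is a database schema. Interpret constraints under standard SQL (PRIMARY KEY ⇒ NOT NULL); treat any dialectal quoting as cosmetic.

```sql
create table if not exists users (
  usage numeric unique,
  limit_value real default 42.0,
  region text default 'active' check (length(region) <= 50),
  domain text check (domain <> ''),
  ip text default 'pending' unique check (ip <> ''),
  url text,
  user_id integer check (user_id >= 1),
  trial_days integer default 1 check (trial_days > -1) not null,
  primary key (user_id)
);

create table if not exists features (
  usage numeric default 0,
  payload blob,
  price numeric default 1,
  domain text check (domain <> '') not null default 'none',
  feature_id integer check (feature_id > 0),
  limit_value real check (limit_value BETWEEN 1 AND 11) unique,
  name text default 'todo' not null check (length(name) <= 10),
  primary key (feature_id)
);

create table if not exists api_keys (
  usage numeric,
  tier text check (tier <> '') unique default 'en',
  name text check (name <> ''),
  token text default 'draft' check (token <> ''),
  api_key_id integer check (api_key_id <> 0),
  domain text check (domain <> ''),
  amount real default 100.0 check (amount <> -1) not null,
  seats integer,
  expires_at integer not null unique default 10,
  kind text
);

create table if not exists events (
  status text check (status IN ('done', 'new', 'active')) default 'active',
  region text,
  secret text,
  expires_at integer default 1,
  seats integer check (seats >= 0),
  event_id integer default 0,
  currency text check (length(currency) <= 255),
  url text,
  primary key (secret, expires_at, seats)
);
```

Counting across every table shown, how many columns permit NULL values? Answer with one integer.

users: 6 nullable (usage, limit_value, region, domain, ip, url — PK (user_id) and explicit NOT NULL columns excluded).
features: 4 nullable (usage, payload, price, limit_value — PK (feature_id) and explicit NOT NULL columns excluded).
api_keys: 8 nullable (usage, tier, name, token, api_key_id, domain, seats, kind — PK none and explicit NOT NULL columns excluded).
events: 5 nullable (status, region, event_id, currency, url — PK (secret, expires_at, seats) and explicit NOT NULL columns excluded).
Total: 6 + 4 + 8 + 5 = 23.

23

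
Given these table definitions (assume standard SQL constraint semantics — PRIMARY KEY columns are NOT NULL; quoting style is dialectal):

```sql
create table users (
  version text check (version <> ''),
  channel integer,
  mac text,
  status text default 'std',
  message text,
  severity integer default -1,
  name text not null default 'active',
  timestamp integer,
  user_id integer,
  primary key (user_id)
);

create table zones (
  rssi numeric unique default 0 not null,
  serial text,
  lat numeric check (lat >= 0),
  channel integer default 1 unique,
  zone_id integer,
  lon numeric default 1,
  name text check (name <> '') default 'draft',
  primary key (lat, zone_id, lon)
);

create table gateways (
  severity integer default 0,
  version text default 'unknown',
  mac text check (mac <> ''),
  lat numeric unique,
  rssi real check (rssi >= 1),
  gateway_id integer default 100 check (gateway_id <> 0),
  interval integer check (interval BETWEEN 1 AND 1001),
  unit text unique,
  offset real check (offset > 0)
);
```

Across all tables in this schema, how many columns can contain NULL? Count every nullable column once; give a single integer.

19

users: 7 nullable (version, channel, mac, status, message, severity, timestamp — PK (user_id) and explicit NOT NULL columns excluded).
zones: 3 nullable (serial, channel, name — PK (lat, zone_id, lon) and explicit NOT NULL columns excluded).
gateways: 9 nullable (severity, version, mac, lat, rssi, gateway_id, interval, unit, offset — PK none and explicit NOT NULL columns excluded).
Total: 7 + 3 + 9 = 19.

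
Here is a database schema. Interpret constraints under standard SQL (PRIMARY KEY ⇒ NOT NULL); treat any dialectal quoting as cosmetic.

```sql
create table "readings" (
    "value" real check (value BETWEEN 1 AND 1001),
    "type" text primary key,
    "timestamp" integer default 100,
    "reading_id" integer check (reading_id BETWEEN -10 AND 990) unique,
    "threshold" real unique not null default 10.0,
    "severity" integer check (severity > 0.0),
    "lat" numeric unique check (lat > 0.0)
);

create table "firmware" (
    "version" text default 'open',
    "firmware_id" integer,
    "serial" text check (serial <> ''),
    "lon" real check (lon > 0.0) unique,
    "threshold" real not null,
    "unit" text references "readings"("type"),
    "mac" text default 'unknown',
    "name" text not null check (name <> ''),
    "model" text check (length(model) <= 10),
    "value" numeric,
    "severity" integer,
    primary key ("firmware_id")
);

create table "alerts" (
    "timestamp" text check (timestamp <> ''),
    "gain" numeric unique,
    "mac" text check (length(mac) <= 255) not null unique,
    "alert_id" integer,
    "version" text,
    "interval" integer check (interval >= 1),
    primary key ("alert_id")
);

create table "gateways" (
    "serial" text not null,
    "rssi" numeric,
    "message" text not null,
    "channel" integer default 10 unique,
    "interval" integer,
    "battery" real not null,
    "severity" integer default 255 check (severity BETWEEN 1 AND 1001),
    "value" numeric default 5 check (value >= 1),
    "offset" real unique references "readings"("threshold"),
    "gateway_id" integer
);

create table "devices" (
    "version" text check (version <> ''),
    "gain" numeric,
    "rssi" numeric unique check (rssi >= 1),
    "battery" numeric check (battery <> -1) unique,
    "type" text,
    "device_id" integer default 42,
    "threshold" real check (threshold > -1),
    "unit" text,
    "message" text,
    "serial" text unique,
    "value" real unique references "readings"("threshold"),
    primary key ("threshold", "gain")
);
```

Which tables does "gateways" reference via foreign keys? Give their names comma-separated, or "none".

- offset REFERENCES readings(threshold).

readings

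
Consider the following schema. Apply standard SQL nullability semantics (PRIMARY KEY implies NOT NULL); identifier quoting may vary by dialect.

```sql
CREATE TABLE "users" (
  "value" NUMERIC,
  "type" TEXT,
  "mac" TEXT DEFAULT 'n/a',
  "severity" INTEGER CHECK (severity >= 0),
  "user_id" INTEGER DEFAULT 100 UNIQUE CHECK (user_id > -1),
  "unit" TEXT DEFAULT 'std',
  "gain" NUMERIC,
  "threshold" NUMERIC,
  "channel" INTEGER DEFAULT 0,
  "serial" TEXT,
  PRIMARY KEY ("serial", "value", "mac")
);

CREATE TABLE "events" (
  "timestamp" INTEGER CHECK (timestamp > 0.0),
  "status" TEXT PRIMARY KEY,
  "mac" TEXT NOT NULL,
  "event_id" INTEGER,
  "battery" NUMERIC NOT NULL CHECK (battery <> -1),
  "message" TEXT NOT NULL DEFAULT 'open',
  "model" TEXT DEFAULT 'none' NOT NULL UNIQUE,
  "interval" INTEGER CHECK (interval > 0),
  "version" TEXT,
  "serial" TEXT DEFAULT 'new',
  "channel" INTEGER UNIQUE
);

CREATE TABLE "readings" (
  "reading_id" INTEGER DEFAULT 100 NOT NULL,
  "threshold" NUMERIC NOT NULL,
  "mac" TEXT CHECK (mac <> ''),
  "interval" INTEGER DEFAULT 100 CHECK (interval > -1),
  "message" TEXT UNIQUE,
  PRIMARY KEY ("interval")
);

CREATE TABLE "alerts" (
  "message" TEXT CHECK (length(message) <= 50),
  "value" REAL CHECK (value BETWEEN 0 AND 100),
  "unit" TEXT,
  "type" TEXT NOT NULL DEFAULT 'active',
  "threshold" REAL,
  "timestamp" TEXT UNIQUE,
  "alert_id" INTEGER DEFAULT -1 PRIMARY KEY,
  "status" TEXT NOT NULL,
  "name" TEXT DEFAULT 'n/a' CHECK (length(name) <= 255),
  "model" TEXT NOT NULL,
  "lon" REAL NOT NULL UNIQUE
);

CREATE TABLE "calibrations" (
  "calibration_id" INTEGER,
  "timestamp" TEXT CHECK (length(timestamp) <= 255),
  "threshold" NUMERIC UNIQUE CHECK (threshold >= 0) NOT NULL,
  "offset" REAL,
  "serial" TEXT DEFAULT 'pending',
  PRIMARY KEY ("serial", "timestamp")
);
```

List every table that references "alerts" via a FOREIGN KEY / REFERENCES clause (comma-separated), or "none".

none

No REFERENCES clause anywhere in the schema names alerts.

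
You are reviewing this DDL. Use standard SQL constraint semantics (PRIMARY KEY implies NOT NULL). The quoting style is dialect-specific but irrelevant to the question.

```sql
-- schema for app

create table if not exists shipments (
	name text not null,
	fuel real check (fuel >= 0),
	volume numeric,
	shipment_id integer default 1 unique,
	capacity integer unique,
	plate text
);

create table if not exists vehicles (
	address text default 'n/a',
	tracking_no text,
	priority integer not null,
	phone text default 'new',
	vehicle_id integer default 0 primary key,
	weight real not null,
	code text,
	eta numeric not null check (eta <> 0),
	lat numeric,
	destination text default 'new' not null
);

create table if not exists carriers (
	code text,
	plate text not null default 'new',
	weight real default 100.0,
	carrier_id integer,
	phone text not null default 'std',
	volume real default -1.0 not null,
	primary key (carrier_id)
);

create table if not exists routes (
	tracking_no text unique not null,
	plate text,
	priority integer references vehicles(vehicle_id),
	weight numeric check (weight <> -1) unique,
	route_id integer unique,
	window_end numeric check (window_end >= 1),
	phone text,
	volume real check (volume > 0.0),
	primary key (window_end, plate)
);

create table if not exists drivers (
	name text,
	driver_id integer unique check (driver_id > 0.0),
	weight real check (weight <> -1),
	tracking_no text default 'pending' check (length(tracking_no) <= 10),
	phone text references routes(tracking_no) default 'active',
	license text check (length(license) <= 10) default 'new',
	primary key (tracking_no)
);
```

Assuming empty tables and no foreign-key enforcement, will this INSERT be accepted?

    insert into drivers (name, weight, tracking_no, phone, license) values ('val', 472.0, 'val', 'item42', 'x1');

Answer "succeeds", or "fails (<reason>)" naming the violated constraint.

NOT NULL columns: tracking_no is supplied.
CHECK constraints: 472.0 satisfies (weight <> -1); 'val' satisfies (length(tracking_no) <= 10); 'x1' satisfies (length(license) <= 10).
No constraint is violated.

succeeds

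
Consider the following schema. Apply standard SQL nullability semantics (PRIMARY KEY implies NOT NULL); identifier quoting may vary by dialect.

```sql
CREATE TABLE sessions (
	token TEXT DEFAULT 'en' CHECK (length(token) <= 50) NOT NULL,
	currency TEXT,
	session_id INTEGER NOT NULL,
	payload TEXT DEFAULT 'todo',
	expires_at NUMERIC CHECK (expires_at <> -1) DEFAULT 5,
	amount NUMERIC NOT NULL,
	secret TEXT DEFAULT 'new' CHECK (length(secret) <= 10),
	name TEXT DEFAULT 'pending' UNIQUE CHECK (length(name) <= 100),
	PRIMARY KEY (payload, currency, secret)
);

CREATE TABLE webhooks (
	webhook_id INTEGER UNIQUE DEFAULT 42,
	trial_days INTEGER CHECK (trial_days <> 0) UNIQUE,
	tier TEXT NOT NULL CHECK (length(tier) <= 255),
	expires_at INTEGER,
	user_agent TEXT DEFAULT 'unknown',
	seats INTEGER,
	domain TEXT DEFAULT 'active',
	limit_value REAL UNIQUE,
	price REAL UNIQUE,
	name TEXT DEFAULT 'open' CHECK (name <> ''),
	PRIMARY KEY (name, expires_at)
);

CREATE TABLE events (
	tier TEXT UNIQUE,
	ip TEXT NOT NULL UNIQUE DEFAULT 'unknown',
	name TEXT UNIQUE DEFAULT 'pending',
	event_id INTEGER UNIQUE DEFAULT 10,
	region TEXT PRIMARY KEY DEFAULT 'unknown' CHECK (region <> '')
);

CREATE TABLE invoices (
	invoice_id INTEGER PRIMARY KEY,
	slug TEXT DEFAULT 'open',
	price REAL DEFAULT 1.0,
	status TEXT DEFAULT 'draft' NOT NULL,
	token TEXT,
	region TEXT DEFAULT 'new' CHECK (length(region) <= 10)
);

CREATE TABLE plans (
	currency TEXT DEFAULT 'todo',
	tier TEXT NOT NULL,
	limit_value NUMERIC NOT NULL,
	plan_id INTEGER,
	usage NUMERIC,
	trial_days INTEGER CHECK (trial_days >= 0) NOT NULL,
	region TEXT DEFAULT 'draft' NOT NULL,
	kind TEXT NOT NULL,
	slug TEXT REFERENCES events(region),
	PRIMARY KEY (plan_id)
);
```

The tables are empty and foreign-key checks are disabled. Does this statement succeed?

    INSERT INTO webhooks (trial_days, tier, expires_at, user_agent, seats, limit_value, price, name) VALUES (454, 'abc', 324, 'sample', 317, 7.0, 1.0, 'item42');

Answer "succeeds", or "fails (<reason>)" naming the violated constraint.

succeeds

NOT NULL columns: expires_at is supplied; name is supplied; tier is supplied.
CHECK constraints: 454 satisfies (trial_days <> 0); 'abc' satisfies (length(tier) <= 255); 'item42' satisfies (name <> '').
No constraint is violated.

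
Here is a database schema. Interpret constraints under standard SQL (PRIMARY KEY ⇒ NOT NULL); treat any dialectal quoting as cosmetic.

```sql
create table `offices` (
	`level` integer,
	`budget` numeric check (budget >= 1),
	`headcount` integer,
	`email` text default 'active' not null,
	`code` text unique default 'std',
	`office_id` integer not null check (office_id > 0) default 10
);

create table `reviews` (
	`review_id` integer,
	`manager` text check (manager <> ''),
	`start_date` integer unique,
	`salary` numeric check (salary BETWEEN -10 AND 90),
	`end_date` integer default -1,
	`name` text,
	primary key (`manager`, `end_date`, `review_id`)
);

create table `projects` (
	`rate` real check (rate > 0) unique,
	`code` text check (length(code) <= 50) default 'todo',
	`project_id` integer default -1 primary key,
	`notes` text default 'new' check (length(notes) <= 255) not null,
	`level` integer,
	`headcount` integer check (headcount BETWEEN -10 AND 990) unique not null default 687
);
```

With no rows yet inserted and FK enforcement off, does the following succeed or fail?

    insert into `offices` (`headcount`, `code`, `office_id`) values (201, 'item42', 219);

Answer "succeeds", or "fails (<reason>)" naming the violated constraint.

succeeds

NOT NULL columns: email defaults to 'active'; office_id is supplied.
CHECK constraints: 219 satisfies (office_id > 0).
No constraint is violated.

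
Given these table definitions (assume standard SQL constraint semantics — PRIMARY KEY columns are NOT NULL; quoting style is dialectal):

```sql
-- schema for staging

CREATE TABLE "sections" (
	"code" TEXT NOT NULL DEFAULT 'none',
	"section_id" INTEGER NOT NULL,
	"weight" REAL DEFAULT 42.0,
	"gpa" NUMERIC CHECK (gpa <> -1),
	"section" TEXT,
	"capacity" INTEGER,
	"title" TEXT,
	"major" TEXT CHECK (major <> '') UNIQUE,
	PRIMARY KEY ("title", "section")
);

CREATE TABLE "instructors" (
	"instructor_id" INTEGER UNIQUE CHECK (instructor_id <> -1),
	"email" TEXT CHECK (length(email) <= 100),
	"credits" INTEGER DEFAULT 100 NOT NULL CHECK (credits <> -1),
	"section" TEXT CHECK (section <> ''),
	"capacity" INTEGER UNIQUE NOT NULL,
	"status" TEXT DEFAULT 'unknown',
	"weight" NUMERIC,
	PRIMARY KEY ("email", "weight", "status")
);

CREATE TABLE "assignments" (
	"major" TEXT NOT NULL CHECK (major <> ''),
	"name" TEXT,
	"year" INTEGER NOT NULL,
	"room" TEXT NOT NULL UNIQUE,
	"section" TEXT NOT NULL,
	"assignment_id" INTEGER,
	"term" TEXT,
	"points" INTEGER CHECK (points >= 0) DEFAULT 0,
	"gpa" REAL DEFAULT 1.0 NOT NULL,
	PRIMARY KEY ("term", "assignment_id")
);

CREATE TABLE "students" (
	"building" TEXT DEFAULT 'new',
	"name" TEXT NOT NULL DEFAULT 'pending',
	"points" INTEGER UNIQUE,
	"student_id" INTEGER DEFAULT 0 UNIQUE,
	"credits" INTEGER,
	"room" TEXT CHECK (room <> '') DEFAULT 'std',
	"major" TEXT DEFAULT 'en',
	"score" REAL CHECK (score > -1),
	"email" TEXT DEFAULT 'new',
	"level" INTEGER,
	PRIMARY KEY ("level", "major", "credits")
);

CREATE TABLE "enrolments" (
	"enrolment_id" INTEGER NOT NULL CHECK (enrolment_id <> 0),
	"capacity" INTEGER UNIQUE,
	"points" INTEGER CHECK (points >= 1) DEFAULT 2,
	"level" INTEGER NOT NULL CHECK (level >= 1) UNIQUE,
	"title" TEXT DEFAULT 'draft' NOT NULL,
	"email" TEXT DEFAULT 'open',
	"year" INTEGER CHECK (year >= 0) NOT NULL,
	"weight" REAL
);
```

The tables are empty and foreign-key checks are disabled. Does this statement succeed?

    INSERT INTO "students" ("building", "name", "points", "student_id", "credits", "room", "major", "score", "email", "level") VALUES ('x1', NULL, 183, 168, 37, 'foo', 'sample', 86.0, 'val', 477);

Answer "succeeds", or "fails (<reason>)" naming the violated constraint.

fails (NOT NULL on name)

name is explicitly set to NULL, but name is declared NOT NULL.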